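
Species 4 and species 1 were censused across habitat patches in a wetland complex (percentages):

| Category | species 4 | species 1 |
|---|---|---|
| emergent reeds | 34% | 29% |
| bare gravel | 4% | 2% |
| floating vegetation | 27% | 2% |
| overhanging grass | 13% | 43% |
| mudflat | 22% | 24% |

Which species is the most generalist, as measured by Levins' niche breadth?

Convert percentages to proportions (divide by 100).
Σp_4ᵢ² = 0.34² + 0.04² + 0.27² + 0.13² + 0.22² = 0.1156 + 0.0016 + 0.0729 + 0.0169 + 0.0484 = 0.2554
B_4 = 1 / 0.2554 = 3.9154
Σp_1ᵢ² = 0.29² + 0.02² + 0.02² + 0.43² + 0.24² = 0.0841 + 0.0004 + 0.0004 + 0.1849 + 0.0576 = 0.3274
B_1 = 1 / 0.3274 = 3.0544
Highest B → broadest niche (most generalist): species 4 (B = 3.92).

species 4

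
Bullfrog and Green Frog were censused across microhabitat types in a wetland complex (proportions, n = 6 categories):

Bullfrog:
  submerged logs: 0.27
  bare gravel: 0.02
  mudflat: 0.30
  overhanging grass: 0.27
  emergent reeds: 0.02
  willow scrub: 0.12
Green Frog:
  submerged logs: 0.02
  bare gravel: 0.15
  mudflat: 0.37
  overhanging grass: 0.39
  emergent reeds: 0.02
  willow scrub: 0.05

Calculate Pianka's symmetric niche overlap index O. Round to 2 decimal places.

Σ p₁ᵢp₂ᵢ = 0.0054 + 0.0030 + 0.1110 + 0.1053 + 0.0004 + 0.0060 = 0.2311
Σp_1ᵢ² = 0.27² + 0.02² + 0.30² + 0.27² + 0.02² + 0.12² = 0.0729 + 0.0004 + 0.0900 + 0.0729 + 0.0004 + 0.0144 = 0.2510
Σp_2ᵢ² = 0.02² + 0.15² + 0.37² + 0.39² + 0.02² + 0.05² = 0.0004 + 0.0225 + 0.1369 + 0.1521 + 0.0004 + 0.0025 = 0.3148
O = 0.2311 / √(0.2510 × 0.3148) = 0.2311 / 0.28110 = 0.8221

0.82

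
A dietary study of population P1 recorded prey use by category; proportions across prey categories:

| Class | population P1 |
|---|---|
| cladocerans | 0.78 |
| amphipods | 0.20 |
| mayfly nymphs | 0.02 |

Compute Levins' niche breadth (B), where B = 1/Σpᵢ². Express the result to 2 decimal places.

Σpᵢ² = 0.78² + 0.20² + 0.02² = 0.6084 + 0.0400 + 0.0004 = 0.6488
B = 1 / 0.6488 = 1.5413

1.54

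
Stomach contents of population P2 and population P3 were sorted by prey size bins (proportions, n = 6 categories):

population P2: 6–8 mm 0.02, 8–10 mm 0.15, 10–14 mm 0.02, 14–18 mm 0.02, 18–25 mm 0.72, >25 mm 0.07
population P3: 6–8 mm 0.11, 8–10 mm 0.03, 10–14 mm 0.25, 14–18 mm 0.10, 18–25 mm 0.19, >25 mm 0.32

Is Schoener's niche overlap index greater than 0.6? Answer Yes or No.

Σ|p₁ᵢ − p₂ᵢ| = 0.09 + 0.12 + 0.23 + 0.08 + 0.53 + 0.25 = 1.30
D = 1 − ½ × 1.30 = 1 − 0.650 = 0.3500
D = 0.3500 < 0.6 → No.

No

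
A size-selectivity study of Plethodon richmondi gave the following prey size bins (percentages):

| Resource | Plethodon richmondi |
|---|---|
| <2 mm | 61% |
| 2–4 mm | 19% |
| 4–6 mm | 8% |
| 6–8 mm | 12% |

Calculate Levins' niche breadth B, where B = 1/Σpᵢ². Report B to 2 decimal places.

2.33

Convert percentages to proportions (divide by 100).
Σpᵢ² = 0.61² + 0.19² + 0.08² + 0.12² = 0.3721 + 0.0361 + 0.0064 + 0.0144 = 0.4290
B = 1 / 0.4290 = 2.3310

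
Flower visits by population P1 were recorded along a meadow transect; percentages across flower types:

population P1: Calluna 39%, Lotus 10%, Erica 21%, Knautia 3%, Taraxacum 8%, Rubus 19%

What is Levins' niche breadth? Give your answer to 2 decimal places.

Convert percentages to proportions (divide by 100).
Σpᵢ² = 0.39² + 0.10² + 0.21² + 0.03² + 0.08² + 0.19² = 0.1521 + 0.0100 + 0.0441 + 0.0009 + 0.0064 + 0.0361 = 0.2496
B = 1 / 0.2496 = 4.0064

4.01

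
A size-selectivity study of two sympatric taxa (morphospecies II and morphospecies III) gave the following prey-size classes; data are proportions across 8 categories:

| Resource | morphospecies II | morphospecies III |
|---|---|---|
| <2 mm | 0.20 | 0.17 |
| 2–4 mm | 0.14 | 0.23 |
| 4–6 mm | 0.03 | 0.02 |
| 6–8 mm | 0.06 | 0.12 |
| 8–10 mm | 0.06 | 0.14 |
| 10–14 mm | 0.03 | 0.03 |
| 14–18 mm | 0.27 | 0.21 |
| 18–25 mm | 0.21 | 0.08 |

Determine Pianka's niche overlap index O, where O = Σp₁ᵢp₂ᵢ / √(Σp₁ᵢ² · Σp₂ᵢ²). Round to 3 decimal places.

0.889

Σ p₁ᵢp₂ᵢ = 0.0340 + 0.0322 + 0.0006 + 0.0072 + 0.0084 + 0.0009 + 0.0567 + 0.0168 = 0.1568
Σp_1ᵢ² = 0.20² + 0.14² + 0.03² + 0.06² + 0.06² + 0.03² + 0.27² + 0.21² = 0.0400 + 0.0196 + 0.0009 + 0.0036 + 0.0036 + 0.0009 + 0.0729 + 0.0441 = 0.1856
Σp_2ᵢ² = 0.17² + 0.23² + 0.02² + 0.12² + 0.14² + 0.03² + 0.21² + 0.08² = 0.0289 + 0.0529 + 0.0004 + 0.0144 + 0.0196 + 0.0009 + 0.0441 + 0.0064 = 0.1676
O = 0.1568 / √(0.1856 × 0.1676) = 0.1568 / 0.176371 = 0.88904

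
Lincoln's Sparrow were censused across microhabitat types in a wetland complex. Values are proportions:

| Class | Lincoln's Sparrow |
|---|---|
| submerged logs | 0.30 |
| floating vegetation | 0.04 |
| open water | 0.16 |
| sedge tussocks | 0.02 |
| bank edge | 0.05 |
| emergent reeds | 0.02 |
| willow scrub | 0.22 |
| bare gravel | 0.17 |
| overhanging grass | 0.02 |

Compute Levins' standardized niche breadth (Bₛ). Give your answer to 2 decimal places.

Σpᵢ² = 0.30² + 0.04² + 0.16² + 0.02² + 0.05² + 0.02² + 0.22² + 0.17² + 0.02² = 0.0900 + 0.0016 + 0.0256 + 0.0004 + 0.0025 + 0.0004 + 0.0484 + 0.0289 + 0.0004 = 0.1982
B = 1 / 0.1982 = 5.0454
Bₛ = (B − 1)/(n − 1) = (5.0454 − 1)/(9 − 1) = 4.0454/8 = 0.5057

0.51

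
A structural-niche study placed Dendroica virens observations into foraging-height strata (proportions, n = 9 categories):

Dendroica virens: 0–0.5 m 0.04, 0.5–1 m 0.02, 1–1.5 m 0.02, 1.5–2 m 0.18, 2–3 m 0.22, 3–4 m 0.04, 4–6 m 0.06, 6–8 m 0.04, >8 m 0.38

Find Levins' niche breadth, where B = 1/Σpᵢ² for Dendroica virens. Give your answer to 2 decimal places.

4.27

Σpᵢ² = 0.04² + 0.02² + 0.02² + 0.18² + 0.22² + 0.04² + 0.06² + 0.04² + 0.38² = 0.0016 + 0.0004 + 0.0004 + 0.0324 + 0.0484 + 0.0016 + 0.0036 + 0.0016 + 0.1444 = 0.2344
B = 1 / 0.2344 = 4.2662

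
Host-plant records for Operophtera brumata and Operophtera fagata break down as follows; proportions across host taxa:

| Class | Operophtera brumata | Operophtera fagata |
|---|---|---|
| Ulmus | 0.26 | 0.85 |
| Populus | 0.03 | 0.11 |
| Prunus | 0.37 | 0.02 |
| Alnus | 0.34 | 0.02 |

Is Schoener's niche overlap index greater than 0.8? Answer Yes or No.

Σ|p₁ᵢ − p₂ᵢ| = 0.59 + 0.08 + 0.35 + 0.32 = 1.34
D = 1 − ½ × 1.34 = 1 − 0.670 = 0.3300
D = 0.3300 < 0.8 → No.

No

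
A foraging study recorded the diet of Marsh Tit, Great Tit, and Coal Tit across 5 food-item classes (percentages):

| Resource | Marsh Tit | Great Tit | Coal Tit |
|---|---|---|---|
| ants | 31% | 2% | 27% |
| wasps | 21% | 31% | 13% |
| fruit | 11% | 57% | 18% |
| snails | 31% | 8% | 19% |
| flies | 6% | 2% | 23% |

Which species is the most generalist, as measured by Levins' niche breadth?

Convert percentages to proportions (divide by 100).
Σp_Marsᵢ² = 0.31² + 0.21² + 0.11² + 0.31² + 0.06² = 0.0961 + 0.0441 + 0.0121 + 0.0961 + 0.0036 = 0.2520
B_Mars = 1 / 0.2520 = 3.9683
Σp_Greaᵢ² = 0.02² + 0.31² + 0.57² + 0.08² + 0.02² = 0.0004 + 0.0961 + 0.3249 + 0.0064 + 0.0004 = 0.4282
B_Grea = 1 / 0.4282 = 2.3354
Σp_Coalᵢ² = 0.27² + 0.13² + 0.18² + 0.19² + 0.23² = 0.0729 + 0.0169 + 0.0324 + 0.0361 + 0.0529 = 0.2112
B_Coal = 1 / 0.2112 = 4.7348
Highest B → broadest niche (most generalist): Coal Tit (B = 4.73).

Coal Tit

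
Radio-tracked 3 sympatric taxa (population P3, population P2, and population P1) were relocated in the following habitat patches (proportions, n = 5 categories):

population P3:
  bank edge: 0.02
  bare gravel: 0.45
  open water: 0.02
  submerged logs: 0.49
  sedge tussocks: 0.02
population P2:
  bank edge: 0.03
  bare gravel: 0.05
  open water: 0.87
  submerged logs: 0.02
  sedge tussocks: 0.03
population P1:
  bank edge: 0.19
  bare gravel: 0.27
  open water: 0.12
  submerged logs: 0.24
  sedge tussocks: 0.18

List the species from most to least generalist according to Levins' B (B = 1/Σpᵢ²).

population P1 > population P3 > population P2

Σp_P3ᵢ² = 0.02² + 0.45² + 0.02² + 0.49² + 0.02² = 0.0004 + 0.2025 + 0.0004 + 0.2401 + 0.0004 = 0.4438
B_P3 = 1 / 0.4438 = 2.2533
Σp_P2ᵢ² = 0.03² + 0.05² + 0.87² + 0.02² + 0.03² = 0.0009 + 0.0025 + 0.7569 + 0.0004 + 0.0009 = 0.7616
B_P2 = 1 / 0.7616 = 1.3130
Σp_P1ᵢ² = 0.19² + 0.27² + 0.12² + 0.24² + 0.18² = 0.0361 + 0.0729 + 0.0144 + 0.0576 + 0.0324 = 0.2134
B_P1 = 1 / 0.2134 = 4.6860
Ranking by B (broadest → narrowest): population P1 (4.69) > population P3 (2.25) > population P2 (1.31)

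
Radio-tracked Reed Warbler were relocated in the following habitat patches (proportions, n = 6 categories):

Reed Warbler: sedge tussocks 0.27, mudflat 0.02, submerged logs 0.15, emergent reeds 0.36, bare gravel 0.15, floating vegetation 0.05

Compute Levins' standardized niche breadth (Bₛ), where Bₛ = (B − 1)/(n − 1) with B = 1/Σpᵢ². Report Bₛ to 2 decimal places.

Σpᵢ² = 0.27² + 0.02² + 0.15² + 0.36² + 0.15² + 0.05² = 0.0729 + 0.0004 + 0.0225 + 0.1296 + 0.0225 + 0.0025 = 0.2504
B = 1 / 0.2504 = 3.9936
Bₛ = (B − 1)/(n − 1) = (3.9936 − 1)/(6 − 1) = 2.9936/5 = 0.5987

0.60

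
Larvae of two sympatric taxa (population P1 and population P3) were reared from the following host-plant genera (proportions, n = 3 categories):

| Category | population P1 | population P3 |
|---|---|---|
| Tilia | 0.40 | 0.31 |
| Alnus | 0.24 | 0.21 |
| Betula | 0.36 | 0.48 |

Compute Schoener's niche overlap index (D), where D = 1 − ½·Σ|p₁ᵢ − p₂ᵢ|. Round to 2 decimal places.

0.88

Σ|p₁ᵢ − p₂ᵢ| = 0.09 + 0.03 + 0.12 = 0.24
D = 1 − ½ × 0.24 = 1 − 0.120 = 0.8800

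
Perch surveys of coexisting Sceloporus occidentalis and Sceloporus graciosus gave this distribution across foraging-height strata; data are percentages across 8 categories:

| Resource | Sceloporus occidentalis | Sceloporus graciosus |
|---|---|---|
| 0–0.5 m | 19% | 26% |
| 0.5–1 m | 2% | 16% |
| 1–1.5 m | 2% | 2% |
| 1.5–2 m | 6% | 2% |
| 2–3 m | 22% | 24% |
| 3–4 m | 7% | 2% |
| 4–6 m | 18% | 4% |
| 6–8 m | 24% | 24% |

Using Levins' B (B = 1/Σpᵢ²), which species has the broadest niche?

Convert percentages to proportions (divide by 100).
Σp_occiᵢ² = 0.19² + 0.02² + 0.02² + 0.06² + 0.22² + 0.07² + 0.18² + 0.24² = 0.0361 + 0.0004 + 0.0004 + 0.0036 + 0.0484 + 0.0049 + 0.0324 + 0.0576 = 0.1838
B_occi = 1 / 0.1838 = 5.4407
Σp_gracᵢ² = 0.26² + 0.16² + 0.02² + 0.02² + 0.24² + 0.02² + 0.04² + 0.24² = 0.0676 + 0.0256 + 0.0004 + 0.0004 + 0.0576 + 0.0004 + 0.0016 + 0.0576 = 0.2112
B_grac = 1 / 0.2112 = 4.7348
Highest B → broadest niche (most generalist): Sceloporus occidentalis (B = 5.44).

Sceloporus occidentalis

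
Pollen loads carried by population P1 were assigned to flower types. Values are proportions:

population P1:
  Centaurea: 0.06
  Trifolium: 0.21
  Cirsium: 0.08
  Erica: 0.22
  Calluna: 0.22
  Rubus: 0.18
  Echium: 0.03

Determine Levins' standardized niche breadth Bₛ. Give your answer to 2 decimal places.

0.74

Σpᵢ² = 0.06² + 0.21² + 0.08² + 0.22² + 0.22² + 0.18² + 0.03² = 0.0036 + 0.0441 + 0.0064 + 0.0484 + 0.0484 + 0.0324 + 0.0009 = 0.1842
B = 1 / 0.1842 = 5.4289
Bₛ = (B − 1)/(n − 1) = (5.4289 − 1)/(7 − 1) = 4.4289/6 = 0.7382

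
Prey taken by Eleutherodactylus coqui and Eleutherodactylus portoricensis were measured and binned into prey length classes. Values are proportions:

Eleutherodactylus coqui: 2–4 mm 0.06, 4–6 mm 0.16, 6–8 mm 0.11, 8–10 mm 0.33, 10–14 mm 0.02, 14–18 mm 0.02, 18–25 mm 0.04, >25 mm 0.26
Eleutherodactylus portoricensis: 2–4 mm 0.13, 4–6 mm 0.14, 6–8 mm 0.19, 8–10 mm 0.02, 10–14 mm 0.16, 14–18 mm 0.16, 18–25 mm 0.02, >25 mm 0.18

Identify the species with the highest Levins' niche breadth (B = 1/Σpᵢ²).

Eleutherodactylus portoricensis

Σp_coquᵢ² = 0.06² + 0.16² + 0.11² + 0.33² + 0.02² + 0.02² + 0.04² + 0.26² = 0.0036 + 0.0256 + 0.0121 + 0.1089 + 0.0004 + 0.0004 + 0.0016 + 0.0676 = 0.2202
B_coqu = 1 / 0.2202 = 4.5413
Σp_portᵢ² = 0.13² + 0.14² + 0.19² + 0.02² + 0.16² + 0.16² + 0.02² + 0.18² = 0.0169 + 0.0196 + 0.0361 + 0.0004 + 0.0256 + 0.0256 + 0.0004 + 0.0324 = 0.1570
B_port = 1 / 0.1570 = 6.3694
Highest B → broadest niche (most generalist): Eleutherodactylus portoricensis (B = 6.37).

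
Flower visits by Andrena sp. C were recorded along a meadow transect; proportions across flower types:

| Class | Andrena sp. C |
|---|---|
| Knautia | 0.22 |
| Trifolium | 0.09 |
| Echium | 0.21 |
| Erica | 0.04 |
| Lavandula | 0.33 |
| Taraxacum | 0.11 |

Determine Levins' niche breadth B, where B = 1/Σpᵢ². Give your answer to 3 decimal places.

4.480

Σpᵢ² = 0.22² + 0.09² + 0.21² + 0.04² + 0.33² + 0.11² = 0.0484 + 0.0081 + 0.0441 + 0.0016 + 0.1089 + 0.0121 = 0.2232
B = 1 / 0.2232 = 4.48029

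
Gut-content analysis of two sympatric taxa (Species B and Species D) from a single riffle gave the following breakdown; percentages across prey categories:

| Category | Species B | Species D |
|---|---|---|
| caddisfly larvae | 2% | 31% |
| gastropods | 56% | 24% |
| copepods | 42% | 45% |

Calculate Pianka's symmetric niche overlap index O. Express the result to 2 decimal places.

Convert percentages to proportions (divide by 100).
Σ p₁ᵢp₂ᵢ = 0.0062 + 0.1344 + 0.1890 = 0.3296
Σp_1ᵢ² = 0.02² + 0.56² + 0.42² = 0.0004 + 0.3136 + 0.1764 = 0.4904
Σp_2ᵢ² = 0.31² + 0.24² + 0.45² = 0.0961 + 0.0576 + 0.2025 = 0.3562
O = 0.3296 / √(0.4904 × 0.3562) = 0.3296 / 0.41795 = 0.7886

0.79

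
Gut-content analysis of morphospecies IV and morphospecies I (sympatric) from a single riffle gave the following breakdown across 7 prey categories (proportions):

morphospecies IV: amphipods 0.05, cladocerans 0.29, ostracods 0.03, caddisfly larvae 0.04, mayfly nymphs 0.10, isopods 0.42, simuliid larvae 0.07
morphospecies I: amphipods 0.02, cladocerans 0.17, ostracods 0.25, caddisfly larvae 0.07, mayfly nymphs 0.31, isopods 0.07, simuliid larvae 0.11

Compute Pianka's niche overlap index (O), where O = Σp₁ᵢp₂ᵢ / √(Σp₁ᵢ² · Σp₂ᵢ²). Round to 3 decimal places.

0.531

Σ p₁ᵢp₂ᵢ = 0.0010 + 0.0493 + 0.0075 + 0.0028 + 0.0310 + 0.0294 + 0.0077 = 0.1287
Σp_1ᵢ² = 0.05² + 0.29² + 0.03² + 0.04² + 0.10² + 0.42² + 0.07² = 0.0025 + 0.0841 + 0.0009 + 0.0016 + 0.0100 + 0.1764 + 0.0049 = 0.2804
Σp_2ᵢ² = 0.02² + 0.17² + 0.25² + 0.07² + 0.31² + 0.07² + 0.11² = 0.0004 + 0.0289 + 0.0625 + 0.0049 + 0.0961 + 0.0049 + 0.0121 = 0.2098
O = 0.1287 / √(0.2804 × 0.2098) = 0.1287 / 0.242545 = 0.53062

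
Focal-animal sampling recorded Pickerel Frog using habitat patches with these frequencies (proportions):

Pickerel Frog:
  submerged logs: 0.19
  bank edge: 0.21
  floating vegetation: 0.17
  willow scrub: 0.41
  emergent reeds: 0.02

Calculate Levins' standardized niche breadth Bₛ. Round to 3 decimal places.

0.651

Σpᵢ² = 0.19² + 0.21² + 0.17² + 0.41² + 0.02² = 0.0361 + 0.0441 + 0.0289 + 0.1681 + 0.0004 = 0.2776
B = 1 / 0.2776 = 3.60231
Bₛ = (B − 1)/(n − 1) = (3.60231 − 1)/(5 − 1) = 2.60231/4 = 0.65058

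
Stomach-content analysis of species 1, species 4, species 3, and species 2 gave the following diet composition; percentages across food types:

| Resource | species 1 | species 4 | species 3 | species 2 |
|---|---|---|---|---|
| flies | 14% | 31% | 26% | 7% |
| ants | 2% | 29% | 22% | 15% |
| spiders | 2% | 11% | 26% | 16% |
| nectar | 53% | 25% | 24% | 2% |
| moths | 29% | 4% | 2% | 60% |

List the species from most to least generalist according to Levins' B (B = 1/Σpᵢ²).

Convert percentages to proportions (divide by 100).
Σp_1ᵢ² = 0.14² + 0.02² + 0.02² + 0.53² + 0.29² = 0.0196 + 0.0004 + 0.0004 + 0.2809 + 0.0841 = 0.3854
B_1 = 1 / 0.3854 = 2.5947
Σp_4ᵢ² = 0.31² + 0.29² + 0.11² + 0.25² + 0.04² = 0.0961 + 0.0841 + 0.0121 + 0.0625 + 0.0016 = 0.2564
B_4 = 1 / 0.2564 = 3.9002
Σp_3ᵢ² = 0.26² + 0.22² + 0.26² + 0.24² + 0.02² = 0.0676 + 0.0484 + 0.0676 + 0.0576 + 0.0004 = 0.2416
B_3 = 1 / 0.2416 = 4.1391
Σp_2ᵢ² = 0.07² + 0.15² + 0.16² + 0.02² + 0.60² = 0.0049 + 0.0225 + 0.0256 + 0.0004 + 0.3600 = 0.4134
B_2 = 1 / 0.4134 = 2.4190
Ranking by B (broadest → narrowest): species 3 (4.14) > species 4 (3.90) > species 1 (2.59) > species 2 (2.42)

species 3 > species 4 > species 1 > species 2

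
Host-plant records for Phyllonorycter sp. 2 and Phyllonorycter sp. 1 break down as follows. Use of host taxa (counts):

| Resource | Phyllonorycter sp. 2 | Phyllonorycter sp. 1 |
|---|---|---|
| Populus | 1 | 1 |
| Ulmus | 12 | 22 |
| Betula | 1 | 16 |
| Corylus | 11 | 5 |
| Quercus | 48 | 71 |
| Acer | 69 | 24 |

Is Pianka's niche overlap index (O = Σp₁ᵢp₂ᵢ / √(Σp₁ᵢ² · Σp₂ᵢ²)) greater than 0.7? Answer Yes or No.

Proportions for Phyllonorycter sp. 2 (n=142): 1/142=0.0070, 12/142=0.0845, 1/142=0.0070, 11/142=0.0775, 48/142=0.3380, 69/142=0.4859
Proportions for Phyllonorycter sp. 1 (n=139): 1/139=0.0072, 22/139=0.1583, 16/139=0.1151, 5/139=0.0360, 71/139=0.5108, 24/139=0.1727
Σ p₁ᵢp₂ᵢ = 0.000050 + 0.013376 + 0.000806 + 0.002790 + 0.172650 + 0.083915 = 0.273587
Σp_1ᵢ² = 0.0070² + 0.0845² + 0.0070² + 0.0775² + 0.3380² + 0.4859² = 0.000049 + 0.007140 + 0.000049 + 0.006006 + 0.114244 + 0.236099 = 0.363587
Σp_2ᵢ² = 0.0072² + 0.1583² + 0.1151² + 0.0360² + 0.5108² + 0.1727² = 0.000052 + 0.025059 + 0.013248 + 0.001296 + 0.260917 + 0.029825 = 0.330397
O = 0.273587 / √(0.363587 × 0.330397) = 0.273587 / 0.3465949 = 0.7894
O = 0.7894 > 0.7 → Yes.

Yes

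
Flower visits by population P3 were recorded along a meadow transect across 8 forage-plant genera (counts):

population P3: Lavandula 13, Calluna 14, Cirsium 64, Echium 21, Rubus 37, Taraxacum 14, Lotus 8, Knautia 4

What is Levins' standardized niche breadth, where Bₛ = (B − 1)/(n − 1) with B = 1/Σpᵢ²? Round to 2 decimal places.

Proportions for population P3 (n=175): 13/175=0.0743, 14/175=0.0800, 64/175=0.3657, 21/175=0.1200, 37/175=0.2114, 14/175=0.0800, 8/175=0.0457, 4/175=0.0229
Σpᵢ² = 0.0743² + 0.0800² + 0.3657² + 0.1200² + 0.2114² + 0.0800² + 0.0457² + 0.0229² = 0.005520 + 0.006400 + 0.133736 + 0.014400 + 0.044690 + 0.006400 + 0.002088 + 0.000524 = 0.213758
B = 1 / 0.213758 = 4.6782
Bₛ = (B − 1)/(n − 1) = (4.6782 − 1)/(8 − 1) = 3.6782/7 = 0.5255

0.53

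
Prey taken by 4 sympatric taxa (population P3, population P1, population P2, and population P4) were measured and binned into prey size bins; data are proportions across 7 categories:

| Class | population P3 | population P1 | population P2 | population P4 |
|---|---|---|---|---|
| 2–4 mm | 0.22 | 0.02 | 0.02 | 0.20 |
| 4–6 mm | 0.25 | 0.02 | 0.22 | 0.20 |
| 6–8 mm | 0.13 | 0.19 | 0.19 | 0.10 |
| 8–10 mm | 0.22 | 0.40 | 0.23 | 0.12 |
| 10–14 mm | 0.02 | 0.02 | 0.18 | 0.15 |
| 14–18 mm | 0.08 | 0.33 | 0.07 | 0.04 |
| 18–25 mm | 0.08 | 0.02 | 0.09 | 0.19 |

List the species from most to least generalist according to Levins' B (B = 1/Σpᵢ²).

Σp_P3ᵢ² = 0.22² + 0.25² + 0.13² + 0.22² + 0.02² + 0.08² + 0.08² = 0.0484 + 0.0625 + 0.0169 + 0.0484 + 0.0004 + 0.0064 + 0.0064 = 0.1894
B_P3 = 1 / 0.1894 = 5.2798
Σp_P1ᵢ² = 0.02² + 0.02² + 0.19² + 0.40² + 0.02² + 0.33² + 0.02² = 0.0004 + 0.0004 + 0.0361 + 0.1600 + 0.0004 + 0.1089 + 0.0004 = 0.3066
B_P1 = 1 / 0.3066 = 3.2616
Σp_P2ᵢ² = 0.02² + 0.22² + 0.19² + 0.23² + 0.18² + 0.07² + 0.09² = 0.0004 + 0.0484 + 0.0361 + 0.0529 + 0.0324 + 0.0049 + 0.0081 = 0.1832
B_P2 = 1 / 0.1832 = 5.4585
Σp_P4ᵢ² = 0.20² + 0.20² + 0.10² + 0.12² + 0.15² + 0.04² + 0.19² = 0.0400 + 0.0400 + 0.0100 + 0.0144 + 0.0225 + 0.0016 + 0.0361 = 0.1646
B_P4 = 1 / 0.1646 = 6.0753
Ranking by B (broadest → narrowest): population P4 (6.08) > population P2 (5.46) > population P3 (5.28) > population P1 (3.26)

population P4 > population P2 > population P3 > population P1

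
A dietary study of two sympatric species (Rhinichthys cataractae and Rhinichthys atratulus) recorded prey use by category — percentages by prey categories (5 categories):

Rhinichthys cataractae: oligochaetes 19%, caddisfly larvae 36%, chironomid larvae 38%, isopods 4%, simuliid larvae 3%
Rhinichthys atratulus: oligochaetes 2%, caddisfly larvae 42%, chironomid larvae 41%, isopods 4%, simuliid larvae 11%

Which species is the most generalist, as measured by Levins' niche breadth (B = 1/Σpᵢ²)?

Rhinichthys cataractae

Convert percentages to proportions (divide by 100).
Σp_cataᵢ² = 0.19² + 0.36² + 0.38² + 0.04² + 0.03² = 0.0361 + 0.1296 + 0.1444 + 0.0016 + 0.0009 = 0.3126
B_cata = 1 / 0.3126 = 3.1990
Σp_atraᵢ² = 0.02² + 0.42² + 0.41² + 0.04² + 0.11² = 0.0004 + 0.1764 + 0.1681 + 0.0016 + 0.0121 = 0.3586
B_atra = 1 / 0.3586 = 2.7886
Highest B → broadest niche (most generalist): Rhinichthys cataractae (B = 3.20).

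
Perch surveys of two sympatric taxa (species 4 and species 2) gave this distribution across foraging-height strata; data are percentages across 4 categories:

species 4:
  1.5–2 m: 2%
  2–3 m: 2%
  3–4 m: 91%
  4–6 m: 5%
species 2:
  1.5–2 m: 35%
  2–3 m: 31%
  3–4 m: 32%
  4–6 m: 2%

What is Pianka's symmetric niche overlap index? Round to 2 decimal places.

Convert percentages to proportions (divide by 100).
Σ p₁ᵢp₂ᵢ = 0.0070 + 0.0062 + 0.2912 + 0.0010 = 0.3054
Σp_1ᵢ² = 0.02² + 0.02² + 0.91² + 0.05² = 0.0004 + 0.0004 + 0.8281 + 0.0025 = 0.8314
Σp_2ᵢ² = 0.35² + 0.31² + 0.32² + 0.02² = 0.1225 + 0.0961 + 0.1024 + 0.0004 = 0.3214
O = 0.3054 / √(0.8314 × 0.3214) = 0.3054 / 0.51693 = 0.5908

0.59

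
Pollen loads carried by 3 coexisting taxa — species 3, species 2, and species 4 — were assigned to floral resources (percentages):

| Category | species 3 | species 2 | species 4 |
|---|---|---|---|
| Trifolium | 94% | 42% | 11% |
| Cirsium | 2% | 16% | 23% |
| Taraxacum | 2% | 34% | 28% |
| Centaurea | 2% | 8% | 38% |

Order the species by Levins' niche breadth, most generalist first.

species 4 > species 2 > species 3

Convert percentages to proportions (divide by 100).
Σp_3ᵢ² = 0.94² + 0.02² + 0.02² + 0.02² = 0.8836 + 0.0004 + 0.0004 + 0.0004 = 0.8848
B_3 = 1 / 0.8848 = 1.1302
Σp_2ᵢ² = 0.42² + 0.16² + 0.34² + 0.08² = 0.1764 + 0.0256 + 0.1156 + 0.0064 = 0.3240
B_2 = 1 / 0.3240 = 3.0864
Σp_4ᵢ² = 0.11² + 0.23² + 0.28² + 0.38² = 0.0121 + 0.0529 + 0.0784 + 0.1444 = 0.2878
B_4 = 1 / 0.2878 = 3.4746
Ranking by B (broadest → narrowest): species 4 (3.47) > species 2 (3.09) > species 3 (1.13)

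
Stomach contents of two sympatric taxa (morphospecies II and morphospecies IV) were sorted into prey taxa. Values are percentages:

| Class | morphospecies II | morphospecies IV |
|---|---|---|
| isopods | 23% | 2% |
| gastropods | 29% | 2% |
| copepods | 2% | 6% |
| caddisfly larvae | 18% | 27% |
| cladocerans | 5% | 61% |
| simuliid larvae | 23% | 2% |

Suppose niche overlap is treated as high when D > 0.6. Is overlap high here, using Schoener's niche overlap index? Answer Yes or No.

Convert percentages to proportions (divide by 100).
Σ|p₁ᵢ − p₂ᵢ| = 0.21 + 0.27 + 0.04 + 0.09 + 0.56 + 0.21 = 1.38
D = 1 − ½ × 1.38 = 1 − 0.690 = 0.3100
D = 0.3100 < 0.6 → No.

No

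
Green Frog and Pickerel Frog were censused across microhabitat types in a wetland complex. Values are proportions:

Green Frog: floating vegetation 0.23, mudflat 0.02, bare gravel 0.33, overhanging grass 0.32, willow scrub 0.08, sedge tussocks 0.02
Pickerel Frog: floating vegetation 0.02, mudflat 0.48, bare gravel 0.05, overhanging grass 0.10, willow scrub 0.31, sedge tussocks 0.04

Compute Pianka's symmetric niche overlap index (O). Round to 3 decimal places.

0.290

Σ p₁ᵢp₂ᵢ = 0.0046 + 0.0096 + 0.0165 + 0.0320 + 0.0248 + 0.0008 = 0.0883
Σp_1ᵢ² = 0.23² + 0.02² + 0.33² + 0.32² + 0.08² + 0.02² = 0.0529 + 0.0004 + 0.1089 + 0.1024 + 0.0064 + 0.0004 = 0.2714
Σp_2ᵢ² = 0.02² + 0.48² + 0.05² + 0.10² + 0.31² + 0.04² = 0.0004 + 0.2304 + 0.0025 + 0.0100 + 0.0961 + 0.0016 = 0.3410
O = 0.0883 / √(0.2714 × 0.3410) = 0.0883 / 0.304216 = 0.29025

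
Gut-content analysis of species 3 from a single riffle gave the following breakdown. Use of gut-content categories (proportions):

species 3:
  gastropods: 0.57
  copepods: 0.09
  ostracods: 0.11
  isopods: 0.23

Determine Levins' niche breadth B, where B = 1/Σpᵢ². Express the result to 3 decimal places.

2.513

Σpᵢ² = 0.57² + 0.09² + 0.11² + 0.23² = 0.3249 + 0.0081 + 0.0121 + 0.0529 = 0.3980
B = 1 / 0.3980 = 2.51256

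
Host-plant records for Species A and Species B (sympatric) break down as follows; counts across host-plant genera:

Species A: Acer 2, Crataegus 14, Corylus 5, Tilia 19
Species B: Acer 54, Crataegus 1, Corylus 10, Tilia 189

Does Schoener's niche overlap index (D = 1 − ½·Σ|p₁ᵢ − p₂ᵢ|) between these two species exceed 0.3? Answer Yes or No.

Proportions for Species A (n=40): 2/40=0.0500, 14/40=0.3500, 5/40=0.1250, 19/40=0.4750
Proportions for Species B (n=254): 54/254=0.2126, 1/254=0.0039, 10/254=0.0394, 189/254=0.7441
Σ|p₁ᵢ − p₂ᵢ| = 0.1626 + 0.3461 + 0.0856 + 0.2691 = 0.8634
D = 1 − ½ × 0.8634 = 1 − 0.43170 = 0.56830
D = 0.56830 > 0.3 → Yes.

Yes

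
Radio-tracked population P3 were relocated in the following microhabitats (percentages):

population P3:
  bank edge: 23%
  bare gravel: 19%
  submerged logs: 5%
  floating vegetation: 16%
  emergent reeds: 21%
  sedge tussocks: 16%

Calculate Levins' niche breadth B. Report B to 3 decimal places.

5.353

Convert percentages to proportions (divide by 100).
Σpᵢ² = 0.23² + 0.19² + 0.05² + 0.16² + 0.21² + 0.16² = 0.0529 + 0.0361 + 0.0025 + 0.0256 + 0.0441 + 0.0256 = 0.1868
B = 1 / 0.1868 = 5.35332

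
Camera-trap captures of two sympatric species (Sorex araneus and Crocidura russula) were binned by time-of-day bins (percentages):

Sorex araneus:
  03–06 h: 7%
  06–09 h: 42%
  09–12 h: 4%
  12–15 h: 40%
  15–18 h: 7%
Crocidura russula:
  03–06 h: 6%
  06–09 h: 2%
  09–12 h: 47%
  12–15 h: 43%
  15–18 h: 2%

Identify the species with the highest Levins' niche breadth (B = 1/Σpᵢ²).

Sorex araneus

Convert percentages to proportions (divide by 100).
Σp_aranᵢ² = 0.07² + 0.42² + 0.04² + 0.40² + 0.07² = 0.0049 + 0.1764 + 0.0016 + 0.1600 + 0.0049 = 0.3478
B_aran = 1 / 0.3478 = 2.8752
Σp_russᵢ² = 0.06² + 0.02² + 0.47² + 0.43² + 0.02² = 0.0036 + 0.0004 + 0.2209 + 0.1849 + 0.0004 = 0.4102
B_russ = 1 / 0.4102 = 2.4378
Highest B → broadest niche (most generalist): Sorex araneus (B = 2.88).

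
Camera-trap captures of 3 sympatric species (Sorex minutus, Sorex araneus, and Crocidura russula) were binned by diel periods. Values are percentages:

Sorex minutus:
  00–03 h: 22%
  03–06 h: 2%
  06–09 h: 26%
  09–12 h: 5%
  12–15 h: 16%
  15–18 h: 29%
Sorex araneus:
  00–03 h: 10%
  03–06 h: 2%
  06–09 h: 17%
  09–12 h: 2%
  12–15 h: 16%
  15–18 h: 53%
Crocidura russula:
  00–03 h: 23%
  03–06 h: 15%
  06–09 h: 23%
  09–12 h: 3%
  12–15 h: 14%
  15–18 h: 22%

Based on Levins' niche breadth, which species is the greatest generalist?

Crocidura russula

Convert percentages to proportions (divide by 100).
Σp_minuᵢ² = 0.22² + 0.02² + 0.26² + 0.05² + 0.16² + 0.29² = 0.0484 + 0.0004 + 0.0676 + 0.0025 + 0.0256 + 0.0841 = 0.2286
B_minu = 1 / 0.2286 = 4.3745
Σp_aranᵢ² = 0.10² + 0.02² + 0.17² + 0.02² + 0.16² + 0.53² = 0.0100 + 0.0004 + 0.0289 + 0.0004 + 0.0256 + 0.2809 = 0.3462
B_aran = 1 / 0.3462 = 2.8885
Σp_russᵢ² = 0.23² + 0.15² + 0.23² + 0.03² + 0.14² + 0.22² = 0.0529 + 0.0225 + 0.0529 + 0.0009 + 0.0196 + 0.0484 = 0.1972
B_russ = 1 / 0.1972 = 5.0710
Highest B → broadest niche (most generalist): Crocidura russula (B = 5.07).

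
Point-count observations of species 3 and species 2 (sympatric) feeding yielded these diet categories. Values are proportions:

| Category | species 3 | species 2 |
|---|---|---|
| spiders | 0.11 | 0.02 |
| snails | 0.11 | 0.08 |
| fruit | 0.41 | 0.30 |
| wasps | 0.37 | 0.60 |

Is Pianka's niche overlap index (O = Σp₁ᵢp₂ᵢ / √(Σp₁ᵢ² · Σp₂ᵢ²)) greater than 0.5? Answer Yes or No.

Σ p₁ᵢp₂ᵢ = 0.0022 + 0.0088 + 0.1230 + 0.2220 = 0.3560
Σp_1ᵢ² = 0.11² + 0.11² + 0.41² + 0.37² = 0.0121 + 0.0121 + 0.1681 + 0.1369 = 0.3292
Σp_2ᵢ² = 0.02² + 0.08² + 0.30² + 0.60² = 0.0004 + 0.0064 + 0.0900 + 0.3600 = 0.4568
O = 0.3560 / √(0.3292 × 0.4568) = 0.3560 / 0.38779 = 0.9180
O = 0.9180 > 0.5 → Yes.

Yes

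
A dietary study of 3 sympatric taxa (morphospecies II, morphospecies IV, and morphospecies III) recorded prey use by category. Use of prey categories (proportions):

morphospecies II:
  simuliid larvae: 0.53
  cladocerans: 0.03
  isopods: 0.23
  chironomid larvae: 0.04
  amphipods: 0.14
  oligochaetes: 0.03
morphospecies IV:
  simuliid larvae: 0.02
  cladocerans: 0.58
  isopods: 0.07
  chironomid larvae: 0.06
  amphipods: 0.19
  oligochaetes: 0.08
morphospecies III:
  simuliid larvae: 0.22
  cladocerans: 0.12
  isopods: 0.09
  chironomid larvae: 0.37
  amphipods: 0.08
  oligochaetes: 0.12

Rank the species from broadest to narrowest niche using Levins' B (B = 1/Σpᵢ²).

Σp_IIᵢ² = 0.53² + 0.03² + 0.23² + 0.04² + 0.14² + 0.03² = 0.2809 + 0.0009 + 0.0529 + 0.0016 + 0.0196 + 0.0009 = 0.3568
B_II = 1 / 0.3568 = 2.8027
Σp_IVᵢ² = 0.02² + 0.58² + 0.07² + 0.06² + 0.19² + 0.08² = 0.0004 + 0.3364 + 0.0049 + 0.0036 + 0.0361 + 0.0064 = 0.3878
B_IV = 1 / 0.3878 = 2.5786
Σp_IIIᵢ² = 0.22² + 0.12² + 0.09² + 0.37² + 0.08² + 0.12² = 0.0484 + 0.0144 + 0.0081 + 0.1369 + 0.0064 + 0.0144 = 0.2286
B_III = 1 / 0.2286 = 4.3745
Ranking by B (broadest → narrowest): morphospecies III (4.37) > morphospecies II (2.80) > morphospecies IV (2.58)

morphospecies III > morphospecies II > morphospecies IV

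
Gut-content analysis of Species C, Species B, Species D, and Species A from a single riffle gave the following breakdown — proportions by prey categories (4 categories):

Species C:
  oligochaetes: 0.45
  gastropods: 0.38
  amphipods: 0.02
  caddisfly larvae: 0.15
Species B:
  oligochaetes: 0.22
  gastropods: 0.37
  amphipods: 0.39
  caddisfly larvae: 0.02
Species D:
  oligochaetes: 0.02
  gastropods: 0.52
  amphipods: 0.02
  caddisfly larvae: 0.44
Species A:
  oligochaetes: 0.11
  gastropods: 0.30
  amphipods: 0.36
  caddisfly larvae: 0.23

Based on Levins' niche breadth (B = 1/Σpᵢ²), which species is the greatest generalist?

Species A

Σp_Cᵢ² = 0.45² + 0.38² + 0.02² + 0.15² = 0.2025 + 0.1444 + 0.0004 + 0.0225 = 0.3698
B_C = 1 / 0.3698 = 2.7042
Σp_Bᵢ² = 0.22² + 0.37² + 0.39² + 0.02² = 0.0484 + 0.1369 + 0.1521 + 0.0004 = 0.3378
B_B = 1 / 0.3378 = 2.9603
Σp_Dᵢ² = 0.02² + 0.52² + 0.02² + 0.44² = 0.0004 + 0.2704 + 0.0004 + 0.1936 = 0.4648
B_D = 1 / 0.4648 = 2.1515
Σp_Aᵢ² = 0.11² + 0.30² + 0.36² + 0.23² = 0.0121 + 0.0900 + 0.1296 + 0.0529 = 0.2846
B_A = 1 / 0.2846 = 3.5137
Highest B → broadest niche (most generalist): Species A (B = 3.51).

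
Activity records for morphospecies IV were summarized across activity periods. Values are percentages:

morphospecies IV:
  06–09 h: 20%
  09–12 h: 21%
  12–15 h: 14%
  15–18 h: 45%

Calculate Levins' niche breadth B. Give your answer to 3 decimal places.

3.266

Convert percentages to proportions (divide by 100).
Σpᵢ² = 0.20² + 0.21² + 0.14² + 0.45² = 0.0400 + 0.0441 + 0.0196 + 0.2025 = 0.3062
B = 1 / 0.3062 = 3.26584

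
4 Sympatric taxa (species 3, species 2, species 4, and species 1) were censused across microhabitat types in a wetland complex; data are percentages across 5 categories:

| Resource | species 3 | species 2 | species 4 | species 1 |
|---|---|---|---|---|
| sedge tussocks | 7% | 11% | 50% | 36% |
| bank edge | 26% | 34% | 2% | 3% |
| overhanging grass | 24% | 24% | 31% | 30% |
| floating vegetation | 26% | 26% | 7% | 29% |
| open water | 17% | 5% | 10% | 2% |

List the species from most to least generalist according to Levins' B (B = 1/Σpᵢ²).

species 3 > species 2 > species 1 > species 4

Convert percentages to proportions (divide by 100).
Σp_3ᵢ² = 0.07² + 0.26² + 0.24² + 0.26² + 0.17² = 0.0049 + 0.0676 + 0.0576 + 0.0676 + 0.0289 = 0.2266
B_3 = 1 / 0.2266 = 4.4131
Σp_2ᵢ² = 0.11² + 0.34² + 0.24² + 0.26² + 0.05² = 0.0121 + 0.1156 + 0.0576 + 0.0676 + 0.0025 = 0.2554
B_2 = 1 / 0.2554 = 3.9154
Σp_4ᵢ² = 0.50² + 0.02² + 0.31² + 0.07² + 0.10² = 0.2500 + 0.0004 + 0.0961 + 0.0049 + 0.0100 = 0.3614
B_4 = 1 / 0.3614 = 2.7670
Σp_1ᵢ² = 0.36² + 0.03² + 0.30² + 0.29² + 0.02² = 0.1296 + 0.0009 + 0.0900 + 0.0841 + 0.0004 = 0.3050
B_1 = 1 / 0.3050 = 3.2787
Ranking by B (broadest → narrowest): species 3 (4.41) > species 2 (3.92) > species 1 (3.28) > species 4 (2.77)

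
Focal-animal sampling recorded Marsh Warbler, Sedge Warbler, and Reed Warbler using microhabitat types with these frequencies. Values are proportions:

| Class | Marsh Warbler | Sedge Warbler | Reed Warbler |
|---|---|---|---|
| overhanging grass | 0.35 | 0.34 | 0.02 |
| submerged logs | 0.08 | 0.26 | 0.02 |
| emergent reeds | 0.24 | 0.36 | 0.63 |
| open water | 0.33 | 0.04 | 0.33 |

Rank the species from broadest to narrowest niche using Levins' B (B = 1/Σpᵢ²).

Σp_Marsᵢ² = 0.35² + 0.08² + 0.24² + 0.33² = 0.1225 + 0.0064 + 0.0576 + 0.1089 = 0.2954
B_Mars = 1 / 0.2954 = 3.3852
Σp_Sedgᵢ² = 0.34² + 0.26² + 0.36² + 0.04² = 0.1156 + 0.0676 + 0.1296 + 0.0016 = 0.3144
B_Sedg = 1 / 0.3144 = 3.1807
Σp_Reedᵢ² = 0.02² + 0.02² + 0.63² + 0.33² = 0.0004 + 0.0004 + 0.3969 + 0.1089 = 0.5066
B_Reed = 1 / 0.5066 = 1.9739
Ranking by B (broadest → narrowest): Marsh Warbler (3.39) > Sedge Warbler (3.18) > Reed Warbler (1.97)

Marsh Warbler > Sedge Warbler > Reed Warbler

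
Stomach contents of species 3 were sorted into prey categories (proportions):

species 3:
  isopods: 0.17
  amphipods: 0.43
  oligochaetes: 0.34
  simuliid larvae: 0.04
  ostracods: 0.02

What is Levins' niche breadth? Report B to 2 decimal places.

3.02

Σpᵢ² = 0.17² + 0.43² + 0.34² + 0.04² + 0.02² = 0.0289 + 0.1849 + 0.1156 + 0.0016 + 0.0004 = 0.3314
B = 1 / 0.3314 = 3.0175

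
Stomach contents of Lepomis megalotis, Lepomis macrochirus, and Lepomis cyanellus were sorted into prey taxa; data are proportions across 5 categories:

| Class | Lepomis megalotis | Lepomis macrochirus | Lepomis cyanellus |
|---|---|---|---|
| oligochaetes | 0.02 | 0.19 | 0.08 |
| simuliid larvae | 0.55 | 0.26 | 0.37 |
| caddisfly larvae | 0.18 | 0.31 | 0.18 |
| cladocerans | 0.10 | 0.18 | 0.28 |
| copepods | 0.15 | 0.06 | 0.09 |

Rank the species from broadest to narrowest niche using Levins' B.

Lepomis macrochirus > Lepomis cyanellus > Lepomis megalotis

Σp_megaᵢ² = 0.02² + 0.55² + 0.18² + 0.10² + 0.15² = 0.0004 + 0.3025 + 0.0324 + 0.0100 + 0.0225 = 0.3678
B_mega = 1 / 0.3678 = 2.7189
Σp_macrᵢ² = 0.19² + 0.26² + 0.31² + 0.18² + 0.06² = 0.0361 + 0.0676 + 0.0961 + 0.0324 + 0.0036 = 0.2358
B_macr = 1 / 0.2358 = 4.2409
Σp_cyanᵢ² = 0.08² + 0.37² + 0.18² + 0.28² + 0.09² = 0.0064 + 0.1369 + 0.0324 + 0.0784 + 0.0081 = 0.2622
B_cyan = 1 / 0.2622 = 3.8139
Ranking by B (broadest → narrowest): Lepomis macrochirus (4.24) > Lepomis cyanellus (3.81) > Lepomis megalotis (2.72)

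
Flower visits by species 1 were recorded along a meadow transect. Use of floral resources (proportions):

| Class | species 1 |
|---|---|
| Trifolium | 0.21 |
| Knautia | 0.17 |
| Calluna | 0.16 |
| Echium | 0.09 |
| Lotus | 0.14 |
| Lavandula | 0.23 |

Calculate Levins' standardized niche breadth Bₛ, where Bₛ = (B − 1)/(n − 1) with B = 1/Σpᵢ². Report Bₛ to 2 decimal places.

0.92

Σpᵢ² = 0.21² + 0.17² + 0.16² + 0.09² + 0.14² + 0.23² = 0.0441 + 0.0289 + 0.0256 + 0.0081 + 0.0196 + 0.0529 = 0.1792
B = 1 / 0.1792 = 5.5804
Bₛ = (B − 1)/(n − 1) = (5.5804 − 1)/(6 − 1) = 4.5804/5 = 0.9161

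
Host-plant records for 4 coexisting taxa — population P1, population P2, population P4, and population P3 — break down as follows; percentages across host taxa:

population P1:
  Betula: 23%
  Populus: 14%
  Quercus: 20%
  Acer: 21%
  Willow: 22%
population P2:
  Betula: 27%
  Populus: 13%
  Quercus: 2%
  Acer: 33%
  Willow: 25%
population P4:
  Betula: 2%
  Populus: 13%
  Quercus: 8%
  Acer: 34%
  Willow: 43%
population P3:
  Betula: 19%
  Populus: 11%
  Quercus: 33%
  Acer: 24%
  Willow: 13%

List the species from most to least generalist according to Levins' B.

population P1 > population P3 > population P2 > population P4

Convert percentages to proportions (divide by 100).
Σp_P1ᵢ² = 0.23² + 0.14² + 0.20² + 0.21² + 0.22² = 0.0529 + 0.0196 + 0.0400 + 0.0441 + 0.0484 = 0.2050
B_P1 = 1 / 0.2050 = 4.8780
Σp_P2ᵢ² = 0.27² + 0.13² + 0.02² + 0.33² + 0.25² = 0.0729 + 0.0169 + 0.0004 + 0.1089 + 0.0625 = 0.2616
B_P2 = 1 / 0.2616 = 3.8226
Σp_P4ᵢ² = 0.02² + 0.13² + 0.08² + 0.34² + 0.43² = 0.0004 + 0.0169 + 0.0064 + 0.1156 + 0.1849 = 0.3242
B_P4 = 1 / 0.3242 = 3.0845
Σp_P3ᵢ² = 0.19² + 0.11² + 0.33² + 0.24² + 0.13² = 0.0361 + 0.0121 + 0.1089 + 0.0576 + 0.0169 = 0.2316
B_P3 = 1 / 0.2316 = 4.3178
Ranking by B (broadest → narrowest): population P1 (4.88) > population P3 (4.32) > population P2 (3.82) > population P4 (3.08)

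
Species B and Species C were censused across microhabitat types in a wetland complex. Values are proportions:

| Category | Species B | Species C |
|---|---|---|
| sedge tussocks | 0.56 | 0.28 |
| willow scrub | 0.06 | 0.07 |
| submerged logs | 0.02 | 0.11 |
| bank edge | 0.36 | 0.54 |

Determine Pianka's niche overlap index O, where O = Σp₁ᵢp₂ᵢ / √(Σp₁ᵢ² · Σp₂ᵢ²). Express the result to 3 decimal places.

Σ p₁ᵢp₂ᵢ = 0.1568 + 0.0042 + 0.0022 + 0.1944 = 0.3576
Σp_1ᵢ² = 0.56² + 0.06² + 0.02² + 0.36² = 0.3136 + 0.0036 + 0.0004 + 0.1296 = 0.4472
Σp_2ᵢ² = 0.28² + 0.07² + 0.11² + 0.54² = 0.0784 + 0.0049 + 0.0121 + 0.2916 = 0.3870
O = 0.3576 / √(0.4472 × 0.3870) = 0.3576 / 0.416012 = 0.85959

0.860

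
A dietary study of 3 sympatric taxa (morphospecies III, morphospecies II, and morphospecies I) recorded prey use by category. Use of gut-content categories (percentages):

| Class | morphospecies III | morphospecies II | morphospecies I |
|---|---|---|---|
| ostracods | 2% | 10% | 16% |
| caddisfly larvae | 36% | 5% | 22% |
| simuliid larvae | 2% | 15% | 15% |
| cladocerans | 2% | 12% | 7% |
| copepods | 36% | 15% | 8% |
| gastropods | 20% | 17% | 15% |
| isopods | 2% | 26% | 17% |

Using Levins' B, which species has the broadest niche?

morphospecies I

Convert percentages to proportions (divide by 100).
Σp_IIIᵢ² = 0.02² + 0.36² + 0.02² + 0.02² + 0.36² + 0.20² + 0.02² = 0.0004 + 0.1296 + 0.0004 + 0.0004 + 0.1296 + 0.0400 + 0.0004 = 0.3008
B_III = 1 / 0.3008 = 3.3245
Σp_IIᵢ² = 0.10² + 0.05² + 0.15² + 0.12² + 0.15² + 0.17² + 0.26² = 0.0100 + 0.0025 + 0.0225 + 0.0144 + 0.0225 + 0.0289 + 0.0676 = 0.1684
B_II = 1 / 0.1684 = 5.9382
Σp_Iᵢ² = 0.16² + 0.22² + 0.15² + 0.07² + 0.08² + 0.15² + 0.17² = 0.0256 + 0.0484 + 0.0225 + 0.0049 + 0.0064 + 0.0225 + 0.0289 = 0.1592
B_I = 1 / 0.1592 = 6.2814
Highest B → broadest niche (most generalist): morphospecies I (B = 6.28).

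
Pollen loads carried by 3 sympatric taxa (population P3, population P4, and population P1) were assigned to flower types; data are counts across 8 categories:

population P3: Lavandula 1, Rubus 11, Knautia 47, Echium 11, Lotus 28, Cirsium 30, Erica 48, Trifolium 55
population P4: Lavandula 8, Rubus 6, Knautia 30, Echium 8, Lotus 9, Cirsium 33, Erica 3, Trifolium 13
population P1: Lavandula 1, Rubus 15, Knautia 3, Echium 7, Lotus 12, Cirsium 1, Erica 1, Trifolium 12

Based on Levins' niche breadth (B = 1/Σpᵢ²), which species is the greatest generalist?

population P3

Proportions for population P3 (n=231): 1/231=0.0043, 11/231=0.0476, 47/231=0.2035, 11/231=0.0476, 28/231=0.1212, 30/231=0.1299, 48/231=0.2078, 55/231=0.2381
Proportions for population P4 (n=110): 8/110=0.0727, 6/110=0.0545, 30/110=0.2727, 8/110=0.0727, 9/110=0.0818, 33/110=0.3000, 3/110=0.0273, 13/110=0.1182
Proportions for population P1 (n=52): 1/52=0.0192, 15/52=0.2885, 3/52=0.0577, 7/52=0.1346, 12/52=0.2308, 1/52=0.0192, 1/52=0.0192, 12/52=0.2308
Σp_P3ᵢ² = 0.0043² + 0.0476² + 0.2035² + 0.0476² + 0.1212² + 0.1299² + 0.2078² + 0.2381² = 0.000018 + 0.002266 + 0.041412 + 0.002266 + 0.014689 + 0.016874 + 0.043181 + 0.056692 = 0.177398
B_P3 = 1 / 0.177398 = 5.6370
Σp_P4ᵢ² = 0.0727² + 0.0545² + 0.2727² + 0.0727² + 0.0818² + 0.3000² + 0.0273² + 0.1182² = 0.005285 + 0.002970 + 0.074365 + 0.005285 + 0.006691 + 0.090000 + 0.000745 + 0.013971 = 0.199312
B_P4 = 1 / 0.199312 = 5.0173
Σp_P1ᵢ² = 0.0192² + 0.2885² + 0.0577² + 0.1346² + 0.2308² + 0.0192² + 0.0192² + 0.2308² = 0.000369 + 0.083232 + 0.003329 + 0.018117 + 0.053269 + 0.000369 + 0.000369 + 0.053269 = 0.212323
B_P1 = 1 / 0.212323 = 4.7098
Highest B → broadest niche (most generalist): population P3 (B = 5.64).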